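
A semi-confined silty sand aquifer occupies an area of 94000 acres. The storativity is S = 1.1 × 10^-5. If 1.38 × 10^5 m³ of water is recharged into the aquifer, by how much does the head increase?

A = 94000 acres = 3.804 × 10^8 m²
Δh = ΔV / (S × A) = 1.38 × 10^5 m³ / (1.1 × 10^-5 × 3.804 × 10^8 m²) = 32.98 m

Δh ≈ 33 m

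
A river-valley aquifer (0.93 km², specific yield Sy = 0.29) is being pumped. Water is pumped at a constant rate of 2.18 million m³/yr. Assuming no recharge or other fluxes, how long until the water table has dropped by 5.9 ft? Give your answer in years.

A = 0.93 km² = 9.3 × 10^5 m²
Δh = 5.9 ft = 1.798 m
ΔV = Sy × A × Δh = 0.29 × 9.3 × 10^5 × 1.798 = 4.85 × 10^5 m³
Q = 2.18 million m³/yr = 5973 m³/d
t = ΔV / Q = 4.85 × 10^5 m³ / 5973 m³/d = 81.21 d
t = 81.21 d ≈ 0.2225 years

t ≈ 0.222 years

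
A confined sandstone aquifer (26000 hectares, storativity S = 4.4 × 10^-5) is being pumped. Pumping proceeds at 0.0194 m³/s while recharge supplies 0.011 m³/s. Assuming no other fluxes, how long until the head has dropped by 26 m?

t ≈ 410 days

A = 26000 hectares = 2.6 × 10^8 m²
ΔV = S × A × Δh = 4.4 × 10^-5 × 2.6 × 10^8 × 26 = 2.974 × 10^5 m³
Net withdrawal = 0.0194 − 0.011 = 0.0084 m³/s = 725.8 m³/d
t = ΔV / Q = 2.974 × 10^5 m³ / 725.8 m³/d = 409.8 d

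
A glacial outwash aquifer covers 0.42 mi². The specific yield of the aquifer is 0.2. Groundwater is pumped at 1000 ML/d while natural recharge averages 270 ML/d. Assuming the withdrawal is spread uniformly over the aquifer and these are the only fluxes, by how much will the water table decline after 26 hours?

Δh ≈ 3.64 m

A = 0.42 mi² = 1.088 × 10^6 m²
Net abstraction = 1000 − 270 = 730 ML/d
Q_net = 730 ML/d = 7.3 × 10^5 m³/d
t = 26 hours = 1.083 d
ΔV = Q × t = 7.3 × 10^5 m³/d × 1.083 d = 7.908 × 10^5 m³
Δh = ΔV / (Sy × A) = 7.908 × 10^5 / (0.2 × 1.088 × 10^6) = 3.635 m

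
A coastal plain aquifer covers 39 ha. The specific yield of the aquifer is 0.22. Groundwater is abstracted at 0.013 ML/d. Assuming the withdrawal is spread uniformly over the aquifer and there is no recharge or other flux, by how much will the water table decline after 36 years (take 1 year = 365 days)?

Δh ≈ 1.99 m

A = 39 ha = 3.9 × 10^5 m²
Q = 0.013 ML/d = 13 m³/d
t = 36 years = 13140 d
ΔV = Q × t = 13 m³/d × 13140 d = 1.708 × 10^5 m³
Δh = ΔV / (Sy × A) = 1.708 × 10^5 / (0.22 × 3.9 × 10^5) = 1.991 m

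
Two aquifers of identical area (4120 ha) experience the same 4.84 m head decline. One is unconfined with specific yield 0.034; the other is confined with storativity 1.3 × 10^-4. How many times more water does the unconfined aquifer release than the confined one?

A = 4120 ha = 4.12 × 10^7 m²
Unconfined: ΔV_u = Sy × A × Δh = 0.034 × 4.12 × 10^7 × 4.84 = 6.78 × 10^6 m³
Confined: ΔV_c = S × A × Δh = 1.3 × 10^-4 × 4.12 × 10^7 × 4.84 = 25920 m³
Ratio = ΔV_u / ΔV_c = Sy / S = 0.034 / 1.3 × 10^-4 = 261.5

ΔV_u / ΔV_c ≈ 262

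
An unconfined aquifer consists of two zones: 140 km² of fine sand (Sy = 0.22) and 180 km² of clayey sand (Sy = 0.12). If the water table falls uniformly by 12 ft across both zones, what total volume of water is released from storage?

A₁ = 140 km² = 1.4 × 10^8 m²; A₂ = 180 km² = 1.8 × 10^8 m²
Δh = 12 ft = 3.658 m
ΔV₁ = 0.22 × 1.4 × 10^8 × 3.658 = 1.127 × 10^8 m³
ΔV₂ = 0.12 × 1.8 × 10^8 × 3.658 = 7.9 × 10^7 m³
ΔV = ΔV₁ + ΔV₂ = 1.917 × 10^8 m³

ΔV ≈ 1.92 × 10^8 m³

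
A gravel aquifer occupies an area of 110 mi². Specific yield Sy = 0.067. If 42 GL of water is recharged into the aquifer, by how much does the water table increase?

A = 110 mi² = 2.849 × 10^8 m²
ΔV = 42 GL = 4.2 × 10^7 m³
Δh = ΔV / (Sy × A) = 4.2 × 10^7 m³ / (0.067 × 2.849 × 10^8 m²) = 2.2 m

Δh ≈ 2.2 m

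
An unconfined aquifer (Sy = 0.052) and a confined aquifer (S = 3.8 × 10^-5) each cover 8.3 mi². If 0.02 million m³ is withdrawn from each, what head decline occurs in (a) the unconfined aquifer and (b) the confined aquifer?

Δh_u ≈ 0.0179 m; Δh_c ≈ 24.5 m

A = 8.3 mi² = 2.15 × 10^7 m²
ΔV = 0.02 million m³ = 20000 m³
Unconfined: Δh_u = ΔV/(Sy·A) = 20000/(0.052 × 2.15 × 10^7) = 0.01789 m
Confined: Δh_c = ΔV/(S·A) = 20000/(3.8 × 10^-5 × 2.15 × 10^7) = 24.48 m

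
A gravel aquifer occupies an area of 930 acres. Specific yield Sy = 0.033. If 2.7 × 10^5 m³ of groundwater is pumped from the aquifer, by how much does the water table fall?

Δh ≈ 2.17 m

A = 930 acres = 3.764 × 10^6 m²
Δh = ΔV / (Sy × A) = 2.7 × 10^5 m³ / (0.033 × 3.764 × 10^6 m²) = 2.174 m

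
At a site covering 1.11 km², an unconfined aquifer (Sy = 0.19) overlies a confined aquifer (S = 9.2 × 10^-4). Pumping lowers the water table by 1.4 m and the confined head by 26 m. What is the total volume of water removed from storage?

A = 1.11 km² = 1.11 × 10^6 m²
Unconfined: ΔV_u = Sy × A × Δh_u = 0.19 × 1.11 × 10^6 × 1.4 = 2.953 × 10^5 m³
Confined: ΔV_c = S × A × Δh_c = 9.2 × 10^-4 × 1.11 × 10^6 × 26 = 26550 m³
Total ΔV = 2.953 × 10^5 + 26550 = 3.218 × 10^5 m³

ΔV ≈ 3.22 × 10^5 m³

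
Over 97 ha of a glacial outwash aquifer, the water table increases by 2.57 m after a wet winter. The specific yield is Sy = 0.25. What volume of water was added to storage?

ΔV ≈ 6.23 × 10^5 m³

A = 97 ha = 9.7 × 10^5 m²
ΔV = Sy × A × Δh = 0.25 × 9.7 × 10^5 m² × 2.57 m = 6.232 × 10^5 m³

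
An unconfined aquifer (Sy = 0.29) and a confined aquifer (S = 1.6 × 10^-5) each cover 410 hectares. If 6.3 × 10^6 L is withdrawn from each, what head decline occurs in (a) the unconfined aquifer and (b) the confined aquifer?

A = 410 hectares = 4.1 × 10^6 m²
ΔV = 6.3 × 10^6 L = 6300 m³
Unconfined: Δh_u = ΔV/(Sy·A) = 6300/(0.29 × 4.1 × 10^6) = 0.005299 m
Confined: Δh_c = ΔV/(S·A) = 6300/(1.6 × 10^-5 × 4.1 × 10^6) = 96.04 m

Δh_u ≈ 0.0053 m; Δh_c ≈ 96 m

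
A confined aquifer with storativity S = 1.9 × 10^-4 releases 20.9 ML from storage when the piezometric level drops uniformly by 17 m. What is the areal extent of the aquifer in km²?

ΔV = 20.9 ML = 20900 m³
A = ΔV / (S × Δh) = 20900 / (1.9 × 10^-4 × 17) = 6.471 × 10^6 m²
A = 6.471 × 10^6 m² = 6.471 km²

A ≈ 6.47 km²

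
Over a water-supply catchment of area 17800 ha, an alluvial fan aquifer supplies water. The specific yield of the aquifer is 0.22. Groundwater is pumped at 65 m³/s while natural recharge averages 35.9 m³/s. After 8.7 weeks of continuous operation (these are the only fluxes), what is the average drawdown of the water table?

Δh ≈ 3.91 m

A = 17800 ha = 1.78 × 10^8 m²
Net abstraction = 65 − 35.9 = 29.1 m³/s
Q_net = 29.1 m³/s = 2.514 × 10^6 m³/d
t = 8.7 weeks = 60.9 d
ΔV = Q × t = 2.514 × 10^6 m³/d × 60.9 d = 1.531 × 10^8 m³
Δh = ΔV / (Sy × A) = 1.531 × 10^8 / (0.22 × 1.78 × 10^8) = 3.91 m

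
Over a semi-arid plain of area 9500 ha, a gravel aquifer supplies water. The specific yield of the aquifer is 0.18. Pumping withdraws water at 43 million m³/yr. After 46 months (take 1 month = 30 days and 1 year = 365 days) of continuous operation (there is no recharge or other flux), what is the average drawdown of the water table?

Δh ≈ 9.51 m

A = 9500 ha = 9.5 × 10^7 m²
Q = 43 million m³/yr = 1.178 × 10^5 m³/d
t = 46 months = 1380 d
ΔV = Q × t = 1.178 × 10^5 m³/d × 1380 d = 1.626 × 10^8 m³
Δh = ΔV / (Sy × A) = 1.626 × 10^8 / (0.18 × 9.5 × 10^7) = 9.507 m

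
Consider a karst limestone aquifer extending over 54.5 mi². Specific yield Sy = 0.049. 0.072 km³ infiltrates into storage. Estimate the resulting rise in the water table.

A = 54.5 mi² = 1.412 × 10^8 m²
ΔV = 0.072 km³ = 7.2 × 10^7 m³
Δh = ΔV / (Sy × A) = 7.2 × 10^7 m³ / (0.049 × 1.412 × 10^8 m²) = 10.41 m

Δh ≈ 10.4 m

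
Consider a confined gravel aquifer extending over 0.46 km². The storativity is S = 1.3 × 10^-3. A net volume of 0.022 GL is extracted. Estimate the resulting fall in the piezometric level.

A = 0.46 km² = 4.6 × 10^5 m²
ΔV = 0.022 GL = 22000 m³
Δh = ΔV / (S × A) = 22000 m³ / (0.0013 × 4.6 × 10^5 m²) = 36.79 m

Δh ≈ 36.8 m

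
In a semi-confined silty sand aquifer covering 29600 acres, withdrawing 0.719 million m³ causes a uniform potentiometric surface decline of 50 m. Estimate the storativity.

A = 29600 acres = 1.198 × 10^8 m²
ΔV = 0.719 million m³ = 7.19 × 10^5 m³
S = ΔV / (A × Δh) = 7.19 × 10^5 m³ / (1.198 × 10^8 m² × 50 m) = 1.2 × 10^-4

S ≈ 1.2 × 10^-4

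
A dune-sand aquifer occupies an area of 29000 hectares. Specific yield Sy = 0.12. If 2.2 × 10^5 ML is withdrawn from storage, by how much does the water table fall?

A = 29000 hectares = 2.9 × 10^8 m²
ΔV = 2.2 × 10^5 ML = 2.2 × 10^8 m³
Δh = ΔV / (Sy × A) = 2.2 × 10^8 m³ / (0.12 × 2.9 × 10^8 m²) = 6.322 m

Δh ≈ 6.32 m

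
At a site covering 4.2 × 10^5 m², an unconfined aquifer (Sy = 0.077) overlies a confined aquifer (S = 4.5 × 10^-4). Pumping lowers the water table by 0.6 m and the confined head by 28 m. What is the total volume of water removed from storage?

Unconfined: ΔV_u = Sy × A × Δh_u = 0.077 × 4.2 × 10^5 × 0.6 = 19400 m³
Confined: ΔV_c = S × A × Δh_c = 4.5 × 10^-4 × 4.2 × 10^5 × 28 = 5292 m³
Total ΔV = 19400 + 5292 = 24700 m³

ΔV ≈ 24700 m³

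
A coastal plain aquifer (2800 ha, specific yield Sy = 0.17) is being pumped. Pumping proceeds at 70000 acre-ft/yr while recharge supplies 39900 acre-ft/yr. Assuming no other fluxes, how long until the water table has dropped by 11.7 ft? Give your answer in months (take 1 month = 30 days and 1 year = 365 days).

A = 2800 ha = 2.8 × 10^7 m²
Δh = 11.7 ft = 3.566 m
ΔV = Sy × A × Δh = 0.17 × 2.8 × 10^7 × 3.566 = 1.697 × 10^7 m³
Net withdrawal = 70000 − 39900 = 30100 acre-ft/yr = 1.017 × 10^5 m³/d
t = ΔV / Q = 1.697 × 10^7 m³ / 1.017 × 10^5 m³/d = 166.9 d
t = 166.9 d ≈ 5.563 months

t ≈ 5.56 months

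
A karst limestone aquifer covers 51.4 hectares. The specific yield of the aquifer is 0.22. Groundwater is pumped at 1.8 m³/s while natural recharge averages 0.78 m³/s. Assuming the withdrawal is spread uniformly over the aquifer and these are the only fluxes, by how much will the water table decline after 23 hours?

A = 51.4 hectares = 5.14 × 10^5 m²
Net abstraction = 1.8 − 0.78 = 1.02 m³/s
Q_net = 1.02 m³/s = 88130 m³/d
t = 23 hours = 0.9583 d
ΔV = Q × t = 88130 m³/d × 0.9583 d = 84460 m³
Δh = ΔV / (Sy × A) = 84460 / (0.22 × 5.14 × 10^5) = 0.7469 m

Δh ≈ 0.747 m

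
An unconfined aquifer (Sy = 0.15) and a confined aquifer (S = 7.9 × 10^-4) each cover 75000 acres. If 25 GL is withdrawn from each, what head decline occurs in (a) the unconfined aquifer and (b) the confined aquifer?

Δh_u ≈ 0.549 m; Δh_c ≈ 104 m

A = 75000 acres = 3.035 × 10^8 m²
ΔV = 25 GL = 2.5 × 10^7 m³
Unconfined: Δh_u = ΔV/(Sy·A) = 2.5 × 10^7/(0.15 × 3.035 × 10^8) = 0.5491 m
Confined: Δh_c = ΔV/(S·A) = 2.5 × 10^7/(7.9 × 10^-4 × 3.035 × 10^8) = 104.3 m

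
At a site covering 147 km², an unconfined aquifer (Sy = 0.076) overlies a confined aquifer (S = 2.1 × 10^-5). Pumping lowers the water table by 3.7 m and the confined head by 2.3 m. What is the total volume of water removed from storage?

ΔV ≈ 4.13 × 10^7 m³

A = 147 km² = 1.47 × 10^8 m²
Unconfined: ΔV_u = Sy × A × Δh_u = 0.076 × 1.47 × 10^8 × 3.7 = 4.134 × 10^7 m³
Confined: ΔV_c = S × A × Δh_c = 2.1 × 10^-5 × 1.47 × 10^8 × 2.3 = 7100 m³
Total ΔV = 4.134 × 10^7 + 7100 = 4.134 × 10^7 m³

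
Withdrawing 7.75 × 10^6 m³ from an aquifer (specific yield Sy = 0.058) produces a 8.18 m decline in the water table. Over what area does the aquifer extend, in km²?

A ≈ 16.3 km²

A = ΔV / (Sy × Δh) = 7.75 × 10^6 / (0.058 × 8.18) = 1.634 × 10^7 m²
A = 1.634 × 10^7 m² = 16.34 km²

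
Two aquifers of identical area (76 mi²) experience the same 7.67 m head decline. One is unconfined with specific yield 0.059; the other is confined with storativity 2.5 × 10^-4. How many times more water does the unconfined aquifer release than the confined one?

ΔV_u / ΔV_c ≈ 236

A = 76 mi² = 1.968 × 10^8 m²
Unconfined: ΔV_u = Sy × A × Δh = 0.059 × 1.968 × 10^8 × 7.67 = 8.908 × 10^7 m³
Confined: ΔV_c = S × A × Δh = 2.5 × 10^-4 × 1.968 × 10^8 × 7.67 = 3.774 × 10^5 m³
Ratio = ΔV_u / ΔV_c = Sy / S = 0.059 / 2.5 × 10^-4 = 236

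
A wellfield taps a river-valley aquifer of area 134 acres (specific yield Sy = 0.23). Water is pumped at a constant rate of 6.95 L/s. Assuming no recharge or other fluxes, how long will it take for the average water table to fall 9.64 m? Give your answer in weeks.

t ≈ 286 weeks

A = 134 acres = 5.423 × 10^5 m²
ΔV = Sy × A × Δh = 0.23 × 5.423 × 10^5 × 9.64 = 1.202 × 10^6 m³
Q = 6.95 L/s = 600.5 m³/d
t = ΔV / Q = 1.202 × 10^6 m³ / 600.5 m³/d = 2002 d
t = 2002 d ≈ 286 weeks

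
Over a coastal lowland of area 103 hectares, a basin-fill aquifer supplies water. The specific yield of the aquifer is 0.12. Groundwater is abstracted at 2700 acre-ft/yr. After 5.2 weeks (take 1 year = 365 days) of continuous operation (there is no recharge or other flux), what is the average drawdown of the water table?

A = 103 hectares = 1.03 × 10^6 m²
Q = 2700 acre-ft/yr = 9124 m³/d
t = 5.2 weeks = 36.4 d
ΔV = Q × t = 9124 m³/d × 36.4 d = 3.321 × 10^5 m³
Δh = ΔV / (Sy × A) = 3.321 × 10^5 / (0.12 × 1.03 × 10^6) = 2.687 m

Δh ≈ 2.69 m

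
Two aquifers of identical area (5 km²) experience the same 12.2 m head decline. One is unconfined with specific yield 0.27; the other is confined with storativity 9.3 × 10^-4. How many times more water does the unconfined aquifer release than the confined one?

ΔV_u / ΔV_c ≈ 290

A = 5 km² = 5 × 10^6 m²
Unconfined: ΔV_u = Sy × A × Δh = 0.27 × 5 × 10^6 × 12.2 = 1.647 × 10^7 m³
Confined: ΔV_c = S × A × Δh = 9.3 × 10^-4 × 5 × 10^6 × 12.2 = 56730 m³
Ratio = ΔV_u / ΔV_c = Sy / S = 0.27 / 9.3 × 10^-4 = 290.3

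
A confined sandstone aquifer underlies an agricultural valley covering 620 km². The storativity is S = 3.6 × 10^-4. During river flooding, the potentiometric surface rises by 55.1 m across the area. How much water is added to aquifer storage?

ΔV ≈ 1.23 × 10^7 m³

A = 620 km² = 6.2 × 10^8 m²
ΔV = S × A × Δh = 3.6 × 10^-4 × 6.2 × 10^8 m² × 55.1 m = 1.23 × 10^7 m³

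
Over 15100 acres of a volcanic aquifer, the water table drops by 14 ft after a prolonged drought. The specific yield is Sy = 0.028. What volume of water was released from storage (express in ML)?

ΔV ≈ 7300 ML

A = 15100 acres = 6.111 × 10^7 m²
Δh = 14 ft = 4.267 m
ΔV = Sy × A × Δh = 0.028 × 6.111 × 10^7 m² × 4.267 m = 7.301 × 10^6 m³
ΔV = 7.301 × 10^6 m³ = 7301 ML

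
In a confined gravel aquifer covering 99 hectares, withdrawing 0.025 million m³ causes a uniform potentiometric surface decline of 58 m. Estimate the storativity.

A = 99 hectares = 9.9 × 10^5 m²
ΔV = 0.025 million m³ = 25000 m³
S = ΔV / (A × Δh) = 25000 m³ / (9.9 × 10^5 m² × 58 m) = 4.354 × 10^-4

S ≈ 4.4 × 10^-4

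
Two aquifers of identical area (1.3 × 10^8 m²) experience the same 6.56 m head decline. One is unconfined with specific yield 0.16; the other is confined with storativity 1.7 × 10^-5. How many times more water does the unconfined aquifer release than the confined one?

ΔV_u / ΔV_c ≈ 9410

Unconfined: ΔV_u = Sy × A × Δh = 0.16 × 1.3 × 10^8 × 6.56 = 1.364 × 10^8 m³
Confined: ΔV_c = S × A × Δh = 1.7 × 10^-5 × 1.3 × 10^8 × 6.56 = 14500 m³
Ratio = ΔV_u / ΔV_c = Sy / S = 0.16 / 1.7 × 10^-5 = 9412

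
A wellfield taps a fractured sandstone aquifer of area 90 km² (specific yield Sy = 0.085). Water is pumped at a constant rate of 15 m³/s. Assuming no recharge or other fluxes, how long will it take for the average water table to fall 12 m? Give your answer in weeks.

t ≈ 10.1 weeks

A = 90 km² = 9 × 10^7 m²
ΔV = Sy × A × Δh = 0.085 × 9 × 10^7 × 12 = 9.18 × 10^7 m³
Q = 15 m³/s = 1.296 × 10^6 m³/d
t = ΔV / Q = 9.18 × 10^7 m³ / 1.296 × 10^6 m³/d = 70.83 d
t = 70.83 d ≈ 10.12 weeks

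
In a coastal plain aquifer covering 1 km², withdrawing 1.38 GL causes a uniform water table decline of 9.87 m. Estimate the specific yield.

A = 1 km² = 1 × 10^6 m²
ΔV = 1.38 GL = 1.38 × 10^6 m³
Sy = ΔV / (A × Δh) = 1.38 × 10^6 m³ / (1 × 10^6 m² × 9.87 m) = 0.1398

Sy ≈ 0.14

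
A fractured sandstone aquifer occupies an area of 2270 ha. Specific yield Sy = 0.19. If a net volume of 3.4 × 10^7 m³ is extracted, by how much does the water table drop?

Δh ≈ 7.88 m

A = 2270 ha = 2.27 × 10^7 m²
Δh = ΔV / (Sy × A) = 3.4 × 10^7 m³ / (0.19 × 2.27 × 10^7 m²) = 7.883 m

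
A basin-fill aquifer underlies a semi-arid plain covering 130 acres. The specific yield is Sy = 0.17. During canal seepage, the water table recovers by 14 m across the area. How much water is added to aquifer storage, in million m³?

A = 130 acres = 5.261 × 10^5 m²
ΔV = Sy × A × Δh = 0.17 × 5.261 × 10^5 m² × 14 m = 1.252 × 10^6 m³
ΔV = 1.252 × 10^6 m³ = 1.252 million m³

ΔV ≈ 1.25 million m³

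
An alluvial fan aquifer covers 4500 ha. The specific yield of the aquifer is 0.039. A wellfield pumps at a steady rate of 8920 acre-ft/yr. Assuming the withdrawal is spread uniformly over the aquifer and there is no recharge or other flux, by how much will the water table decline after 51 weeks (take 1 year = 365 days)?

A = 4500 ha = 4.5 × 10^7 m²
Q = 8920 acre-ft/yr = 30140 m³/d
t = 51 weeks = 357 d
ΔV = Q × t = 30140 m³/d × 357 d = 1.076 × 10^7 m³
Δh = ΔV / (Sy × A) = 1.076 × 10^7 / (0.039 × 4.5 × 10^7) = 6.132 m

Δh ≈ 6.13 m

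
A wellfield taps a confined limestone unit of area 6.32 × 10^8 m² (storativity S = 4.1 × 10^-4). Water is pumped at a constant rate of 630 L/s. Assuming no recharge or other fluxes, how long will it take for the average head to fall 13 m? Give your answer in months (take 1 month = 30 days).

ΔV = S × A × Δh = 4.1 × 10^-4 × 6.32 × 10^8 × 13 = 3.369 × 10^6 m³
Q = 630 L/s = 54430 m³/d
t = ΔV / Q = 3.369 × 10^6 m³ / 54430 m³/d = 61.89 d
t = 61.89 d ≈ 2.063 months

t ≈ 2.06 months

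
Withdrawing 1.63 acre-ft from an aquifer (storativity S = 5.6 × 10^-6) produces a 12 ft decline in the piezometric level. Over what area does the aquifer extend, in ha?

Δh = 12 ft = 3.658 m
ΔV = 1.63 acre-ft = 2011 m³
A = ΔV / (S × Δh) = 2011 / (5.6 × 10^-6 × 3.658) = 9.816 × 10^7 m²
A = 9.816 × 10^7 m² = 9816 ha

A ≈ 9820 ha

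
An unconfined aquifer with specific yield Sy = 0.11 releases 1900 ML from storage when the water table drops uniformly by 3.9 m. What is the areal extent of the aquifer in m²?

A ≈ 4.43 × 10^6 m²

ΔV = 1900 ML = 1.9 × 10^6 m³
A = ΔV / (Sy × Δh) = 1.9 × 10^6 / (0.11 × 3.9) = 4.429 × 10^6 m²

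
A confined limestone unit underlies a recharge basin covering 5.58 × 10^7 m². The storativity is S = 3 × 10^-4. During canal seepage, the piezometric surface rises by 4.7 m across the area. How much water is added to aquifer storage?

ΔV = S × A × Δh = 3 × 10^-4 × 5.58 × 10^7 m² × 4.7 m = 78680 m³

ΔV ≈ 78700 m³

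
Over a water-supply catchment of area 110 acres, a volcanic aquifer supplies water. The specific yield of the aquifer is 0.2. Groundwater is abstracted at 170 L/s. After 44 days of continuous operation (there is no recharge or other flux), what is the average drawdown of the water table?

Δh ≈ 7.26 m

A = 110 acres = 4.452 × 10^5 m²
Q = 170 L/s = 14690 m³/d
ΔV = Q × t = 14690 m³/d × 44 d = 6.463 × 10^5 m³
Δh = ΔV / (Sy × A) = 6.463 × 10^5 / (0.2 × 4.452 × 10^5) = 7.259 m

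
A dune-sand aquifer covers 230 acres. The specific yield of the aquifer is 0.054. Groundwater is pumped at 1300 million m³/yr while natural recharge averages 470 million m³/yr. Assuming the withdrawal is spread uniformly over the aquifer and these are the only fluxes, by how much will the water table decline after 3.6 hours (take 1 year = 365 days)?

A = 230 acres = 9.308 × 10^5 m²
Net abstraction = 1300 − 470 = 830 million m³/yr
Q_net = 830 million m³/yr = 2.274 × 10^6 m³/d
t = 3.6 hours = 0.15 d
ΔV = Q × t = 2.274 × 10^6 m³/d × 0.15 d = 3.411 × 10^5 m³
Δh = ΔV / (Sy × A) = 3.411 × 10^5 / (0.054 × 9.308 × 10^5) = 6.786 m

Δh ≈ 6.79 m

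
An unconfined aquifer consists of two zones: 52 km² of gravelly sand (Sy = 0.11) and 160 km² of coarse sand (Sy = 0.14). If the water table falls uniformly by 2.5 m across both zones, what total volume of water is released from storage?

A₁ = 52 km² = 5.2 × 10^7 m²; A₂ = 160 km² = 1.6 × 10^8 m²
ΔV₁ = 0.11 × 5.2 × 10^7 × 2.5 = 1.43 × 10^7 m³
ΔV₂ = 0.14 × 1.6 × 10^8 × 2.5 = 5.6 × 10^7 m³
ΔV = ΔV₁ + ΔV₂ = 7.03 × 10^7 m³

ΔV ≈ 7.03 × 10^7 m³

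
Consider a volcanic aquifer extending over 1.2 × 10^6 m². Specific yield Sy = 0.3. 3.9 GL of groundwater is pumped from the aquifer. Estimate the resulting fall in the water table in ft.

Δh ≈ 35.5 ft

ΔV = 3.9 GL = 3.9 × 10^6 m³
Δh = ΔV / (Sy × A) = 3.9 × 10^6 m³ / (0.3 × 1.2 × 10^6 m²) = 10.83 m
Δh = 10.83 m = 35.54 ft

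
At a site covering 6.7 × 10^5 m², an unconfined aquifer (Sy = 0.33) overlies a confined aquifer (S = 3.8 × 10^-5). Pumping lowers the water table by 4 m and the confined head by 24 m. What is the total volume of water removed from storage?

ΔV ≈ 8.85 × 10^5 m³

Unconfined: ΔV_u = Sy × A × Δh_u = 0.33 × 6.7 × 10^5 × 4 = 8.844 × 10^5 m³
Confined: ΔV_c = S × A × Δh_c = 3.8 × 10^-5 × 6.7 × 10^5 × 24 = 611 m³
Total ΔV = 8.844 × 10^5 + 611 = 8.85 × 10^5 m³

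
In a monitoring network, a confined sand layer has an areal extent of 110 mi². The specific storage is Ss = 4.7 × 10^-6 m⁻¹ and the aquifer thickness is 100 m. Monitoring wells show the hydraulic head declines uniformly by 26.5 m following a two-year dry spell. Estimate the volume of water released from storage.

ΔV ≈ 3.55 × 10^6 m³

S = Ss × b = 4.7 × 10^-6 m⁻¹ × 100 m = 4.7 × 10^-4
A = 110 mi² = 2.849 × 10^8 m²
ΔV = S × A × Δh = 4.7 × 10^-4 × 2.849 × 10^8 m² × 26.5 m = 3.548 × 10^6 m³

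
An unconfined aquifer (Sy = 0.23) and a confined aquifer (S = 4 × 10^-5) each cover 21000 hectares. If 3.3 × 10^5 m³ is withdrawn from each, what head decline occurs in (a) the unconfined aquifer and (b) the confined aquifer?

A = 21000 hectares = 2.1 × 10^8 m²
Unconfined: Δh_u = ΔV/(Sy·A) = 3.3 × 10^5/(0.23 × 2.1 × 10^8) = 0.006832 m
Confined: Δh_c = ΔV/(S·A) = 3.3 × 10^5/(4 × 10^-5 × 2.1 × 10^8) = 39.29 m

Δh_u ≈ 0.00683 m; Δh_c ≈ 39.3 m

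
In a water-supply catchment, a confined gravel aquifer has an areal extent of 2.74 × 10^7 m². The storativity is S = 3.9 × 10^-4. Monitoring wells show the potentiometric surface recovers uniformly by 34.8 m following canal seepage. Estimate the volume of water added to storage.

ΔV = S × A × Δh = 3.9 × 10^-4 × 2.74 × 10^7 m² × 34.8 m = 3.719 × 10^5 m³

ΔV ≈ 3.72 × 10^5 m³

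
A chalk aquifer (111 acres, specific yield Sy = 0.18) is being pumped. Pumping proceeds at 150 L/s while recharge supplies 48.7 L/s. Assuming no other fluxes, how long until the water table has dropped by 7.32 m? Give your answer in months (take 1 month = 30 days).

A = 111 acres = 4.492 × 10^5 m²
ΔV = Sy × A × Δh = 0.18 × 4.492 × 10^5 × 7.32 = 5.919 × 10^5 m³
Net withdrawal = 150 − 48.7 = 101.3 L/s = 8752 m³/d
t = ΔV / Q = 5.919 × 10^5 m³ / 8752 m³/d = 67.62 d
t = 67.62 d ≈ 2.254 months

t ≈ 2.25 months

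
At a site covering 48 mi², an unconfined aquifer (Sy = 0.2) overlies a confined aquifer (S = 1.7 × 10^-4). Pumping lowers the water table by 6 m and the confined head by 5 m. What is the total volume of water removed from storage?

ΔV ≈ 1.49 × 10^8 m³

A = 48 mi² = 1.243 × 10^8 m²
Unconfined: ΔV_u = Sy × A × Δh_u = 0.2 × 1.243 × 10^8 × 6 = 1.492 × 10^8 m³
Confined: ΔV_c = S × A × Δh_c = 1.7 × 10^-4 × 1.243 × 10^8 × 5 = 1.057 × 10^5 m³
Total ΔV = 1.492 × 10^8 + 1.057 × 10^5 = 1.493 × 10^8 m³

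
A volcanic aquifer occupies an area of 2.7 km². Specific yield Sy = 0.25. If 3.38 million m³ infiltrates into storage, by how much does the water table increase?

A = 2.7 km² = 2.7 × 10^6 m²
ΔV = 3.38 million m³ = 3.38 × 10^6 m³
Δh = ΔV / (Sy × A) = 3.38 × 10^6 m³ / (0.25 × 2.7 × 10^6 m²) = 5.007 m

Δh ≈ 5.01 m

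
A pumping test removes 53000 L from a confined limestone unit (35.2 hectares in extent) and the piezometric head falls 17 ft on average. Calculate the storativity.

S ≈ 2.9 × 10^-5

A = 35.2 hectares = 3.52 × 10^5 m²
Δh = 17 ft = 5.182 m
ΔV = 53000 L = 53 m³
S = ΔV / (A × Δh) = 53 m³ / (3.52 × 10^5 m² × 5.182 m) = 2.906 × 10^-5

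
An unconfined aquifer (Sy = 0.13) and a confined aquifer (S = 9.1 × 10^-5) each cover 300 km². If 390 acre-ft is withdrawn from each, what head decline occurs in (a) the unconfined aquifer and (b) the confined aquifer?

A = 300 km² = 3 × 10^8 m²
ΔV = 390 acre-ft = 4.811 × 10^5 m³
Unconfined: Δh_u = ΔV/(Sy·A) = 4.811 × 10^5/(0.13 × 3 × 10^8) = 0.01233 m
Confined: Δh_c = ΔV/(S·A) = 4.811 × 10^5/(9.1 × 10^-5 × 3 × 10^8) = 17.62 m

Δh_u ≈ 0.0123 m; Δh_c ≈ 17.6 m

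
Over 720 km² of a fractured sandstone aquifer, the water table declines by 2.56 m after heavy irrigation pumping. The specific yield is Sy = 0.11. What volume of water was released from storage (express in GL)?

ΔV ≈ 203 GL

A = 720 km² = 7.2 × 10^8 m²
ΔV = Sy × A × Δh = 0.11 × 7.2 × 10^8 m² × 2.56 m = 2.028 × 10^8 m³
ΔV = 2.028 × 10^8 m³ = 202.8 GL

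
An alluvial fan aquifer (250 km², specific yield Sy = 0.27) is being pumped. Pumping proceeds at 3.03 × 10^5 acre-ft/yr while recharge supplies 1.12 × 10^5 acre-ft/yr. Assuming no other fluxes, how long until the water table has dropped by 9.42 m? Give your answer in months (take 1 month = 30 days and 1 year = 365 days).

A = 250 km² = 2.5 × 10^8 m²
ΔV = Sy × A × Δh = 0.27 × 2.5 × 10^8 × 9.42 = 6.359 × 10^8 m³
Net withdrawal = 3.03 × 10^5 − 1.12 × 10^5 = 1.91 × 10^5 acre-ft/yr = 6.455 × 10^5 m³/d
t = ΔV / Q = 6.359 × 10^8 m³ / 6.455 × 10^5 m³/d = 985.1 d
t = 985.1 d ≈ 32.84 months

t ≈ 32.8 months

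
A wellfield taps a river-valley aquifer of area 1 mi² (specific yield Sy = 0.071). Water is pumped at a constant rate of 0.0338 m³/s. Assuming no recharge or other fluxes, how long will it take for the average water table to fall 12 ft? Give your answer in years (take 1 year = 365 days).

t ≈ 0.631 years

A = 1 mi² = 2.59 × 10^6 m²
Δh = 12 ft = 3.658 m
ΔV = Sy × A × Δh = 0.071 × 2.59 × 10^6 × 3.658 = 6.726 × 10^5 m³
Q = 0.0338 m³/s = 2920 m³/d
t = ΔV / Q = 6.726 × 10^5 m³ / 2920 m³/d = 230.3 d
t = 230.3 d ≈ 0.631 years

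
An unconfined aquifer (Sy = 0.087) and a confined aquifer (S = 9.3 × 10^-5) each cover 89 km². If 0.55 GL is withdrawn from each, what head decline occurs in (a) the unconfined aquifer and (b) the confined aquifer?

Δh_u ≈ 0.071 m; Δh_c ≈ 66.4 m

A = 89 km² = 8.9 × 10^7 m²
ΔV = 0.55 GL = 5.5 × 10^5 m³
Unconfined: Δh_u = ΔV/(Sy·A) = 5.5 × 10^5/(0.087 × 8.9 × 10^7) = 0.07103 m
Confined: Δh_c = ΔV/(S·A) = 5.5 × 10^5/(9.3 × 10^-5 × 8.9 × 10^7) = 66.45 m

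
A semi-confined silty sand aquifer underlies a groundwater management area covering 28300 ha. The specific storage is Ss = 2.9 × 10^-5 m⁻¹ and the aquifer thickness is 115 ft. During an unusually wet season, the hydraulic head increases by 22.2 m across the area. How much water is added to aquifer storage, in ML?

b = 115 ft = 35.05 m
S = Ss × b = 2.9 × 10^-5 m⁻¹ × 35.05 m = 1.017 × 10^-3
A = 28300 ha = 2.83 × 10^8 m²
ΔV = S × A × Δh = 0.001017 × 2.83 × 10^8 m² × 22.2 m = 6.386 × 10^6 m³
ΔV = 6.386 × 10^6 m³ = 6386 ML

ΔV ≈ 6390 ML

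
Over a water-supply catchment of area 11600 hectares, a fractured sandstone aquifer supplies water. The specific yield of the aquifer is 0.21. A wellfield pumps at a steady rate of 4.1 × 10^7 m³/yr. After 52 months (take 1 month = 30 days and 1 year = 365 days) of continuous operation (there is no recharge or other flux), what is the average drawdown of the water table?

Δh ≈ 7.19 m

A = 11600 hectares = 1.16 × 10^8 m²
Q = 4.1 × 10^7 m³/yr = 1.123 × 10^5 m³/d
t = 52 months = 1560 d
ΔV = Q × t = 1.123 × 10^5 m³/d × 1560 d = 1.752 × 10^8 m³
Δh = ΔV / (Sy × A) = 1.752 × 10^8 / (0.21 × 1.16 × 10^8) = 7.193 m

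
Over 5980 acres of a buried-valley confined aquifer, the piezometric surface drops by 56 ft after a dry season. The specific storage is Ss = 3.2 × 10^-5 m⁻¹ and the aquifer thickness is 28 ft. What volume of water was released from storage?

ΔV ≈ 1.13 × 10^5 m³

b = 28 ft = 8.534 m
S = Ss × b = 3.2 × 10^-5 m⁻¹ × 8.534 m = 2.731 × 10^-4
A = 5980 acres = 2.42 × 10^7 m²
Δh = 56 ft = 17.07 m
ΔV = S × A × Δh = 2.731 × 10^-4 × 2.42 × 10^7 m² × 17.07 m = 1.128 × 10^5 m³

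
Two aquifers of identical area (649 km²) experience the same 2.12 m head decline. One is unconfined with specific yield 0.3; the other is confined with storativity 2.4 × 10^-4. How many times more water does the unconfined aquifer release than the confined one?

A = 649 km² = 6.49 × 10^8 m²
Unconfined: ΔV_u = Sy × A × Δh = 0.3 × 6.49 × 10^8 × 2.12 = 4.128 × 10^8 m³
Confined: ΔV_c = S × A × Δh = 2.4 × 10^-4 × 6.49 × 10^8 × 2.12 = 3.302 × 10^5 m³
Ratio = ΔV_u / ΔV_c = Sy / S = 0.3 / 2.4 × 10^-4 = 1250

ΔV_u / ΔV_c ≈ 1250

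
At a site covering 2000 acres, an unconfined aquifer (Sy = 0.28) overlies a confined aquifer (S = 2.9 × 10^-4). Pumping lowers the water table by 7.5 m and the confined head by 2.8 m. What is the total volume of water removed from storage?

ΔV ≈ 1.7 × 10^7 m³

A = 2000 acres = 8.094 × 10^6 m²
Unconfined: ΔV_u = Sy × A × Δh_u = 0.28 × 8.094 × 10^6 × 7.5 = 1.7 × 10^7 m³
Confined: ΔV_c = S × A × Δh_c = 2.9 × 10^-4 × 8.094 × 10^6 × 2.8 = 6572 m³
Total ΔV = 1.7 × 10^7 + 6572 = 1.7 × 10^7 m³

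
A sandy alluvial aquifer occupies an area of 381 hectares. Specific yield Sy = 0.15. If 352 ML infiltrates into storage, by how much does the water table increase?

Δh ≈ 0.616 m

A = 381 hectares = 3.81 × 10^6 m²
ΔV = 352 ML = 3.52 × 10^5 m³
Δh = ΔV / (Sy × A) = 3.52 × 10^5 m³ / (0.15 × 3.81 × 10^6 m²) = 0.6159 m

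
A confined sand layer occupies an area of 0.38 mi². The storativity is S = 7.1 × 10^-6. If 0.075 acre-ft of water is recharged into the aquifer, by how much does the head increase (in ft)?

Δh ≈ 43.4 ft

A = 0.38 mi² = 9.842 × 10^5 m²
ΔV = 0.075 acre-ft = 92.51 m³
Δh = ΔV / (S × A) = 92.51 m³ / (7.1 × 10^-6 × 9.842 × 10^5 m²) = 13.24 m
Δh = 13.24 m = 43.43 ft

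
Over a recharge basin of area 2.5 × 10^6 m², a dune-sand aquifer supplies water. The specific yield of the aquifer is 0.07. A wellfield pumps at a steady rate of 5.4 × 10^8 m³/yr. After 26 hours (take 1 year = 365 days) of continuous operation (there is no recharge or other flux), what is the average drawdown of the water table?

Q = 5.4 × 10^8 m³/yr = 1.479 × 10^6 m³/d
t = 26 hours = 1.083 d
ΔV = Q × t = 1.479 × 10^6 m³/d × 1.083 d = 1.603 × 10^6 m³
Δh = ΔV / (Sy × A) = 1.603 × 10^6 / (0.07 × 2.5 × 10^6) = 9.159 m

Δh ≈ 9.16 m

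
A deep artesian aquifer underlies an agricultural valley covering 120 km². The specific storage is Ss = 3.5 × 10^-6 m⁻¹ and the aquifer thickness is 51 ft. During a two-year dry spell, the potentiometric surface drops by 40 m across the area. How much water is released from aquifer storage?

ΔV ≈ 2.61 × 10^5 m³

b = 51 ft = 15.54 m
S = Ss × b = 3.5 × 10^-6 m⁻¹ × 15.54 m = 5.441 × 10^-5
A = 120 km² = 1.2 × 10^8 m²
ΔV = S × A × Δh = 5.441 × 10^-5 × 1.2 × 10^8 m² × 40 m = 2.612 × 10^5 m³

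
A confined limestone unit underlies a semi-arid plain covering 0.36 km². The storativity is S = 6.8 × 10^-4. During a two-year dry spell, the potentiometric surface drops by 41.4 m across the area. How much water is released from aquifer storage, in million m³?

A = 0.36 km² = 3.6 × 10^5 m²
ΔV = S × A × Δh = 6.8 × 10^-4 × 3.6 × 10^5 m² × 41.4 m = 10130 m³
ΔV = 10130 m³ = 0.01013 million m³

ΔV ≈ 0.0101 million m³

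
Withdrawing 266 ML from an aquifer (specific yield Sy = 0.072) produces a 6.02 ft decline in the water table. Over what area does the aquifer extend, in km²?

Δh = 6.02 ft = 1.835 m
ΔV = 266 ML = 2.66 × 10^5 m³
A = ΔV / (Sy × Δh) = 2.66 × 10^5 / (0.072 × 1.835) = 2.013 × 10^6 m²
A = 2.013 × 10^6 m² = 2.013 km²

A ≈ 2.01 km²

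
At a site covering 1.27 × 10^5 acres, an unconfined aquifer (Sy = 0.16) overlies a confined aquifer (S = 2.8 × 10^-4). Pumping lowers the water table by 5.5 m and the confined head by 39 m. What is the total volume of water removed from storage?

ΔV ≈ 4.58 × 10^8 m³

A = 1.27 × 10^5 acres = 5.14 × 10^8 m²
Unconfined: ΔV_u = Sy × A × Δh_u = 0.16 × 5.14 × 10^8 × 5.5 = 4.523 × 10^8 m³
Confined: ΔV_c = S × A × Δh_c = 2.8 × 10^-4 × 5.14 × 10^8 × 39 = 5.612 × 10^6 m³
Total ΔV = 4.523 × 10^8 + 5.612 × 10^6 = 4.579 × 10^8 m³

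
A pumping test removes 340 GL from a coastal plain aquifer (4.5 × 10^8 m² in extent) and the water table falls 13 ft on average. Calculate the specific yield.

Sy ≈ 0.19

Δh = 13 ft = 3.962 m
ΔV = 340 GL = 3.4 × 10^8 m³
Sy = ΔV / (A × Δh) = 3.4 × 10^8 m³ / (4.5 × 10^8 m² × 3.962 m) = 0.1907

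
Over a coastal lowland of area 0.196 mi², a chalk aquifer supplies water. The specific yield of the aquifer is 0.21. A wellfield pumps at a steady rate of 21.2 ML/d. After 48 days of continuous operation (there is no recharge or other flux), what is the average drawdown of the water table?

A = 0.196 mi² = 5.076 × 10^5 m²
Q = 21.2 ML/d = 21200 m³/d
ΔV = Q × t = 21200 m³/d × 48 d = 1.018 × 10^6 m³
Δh = ΔV / (Sy × A) = 1.018 × 10^6 / (0.21 × 5.076 × 10^5) = 9.546 m

Δh ≈ 9.55 m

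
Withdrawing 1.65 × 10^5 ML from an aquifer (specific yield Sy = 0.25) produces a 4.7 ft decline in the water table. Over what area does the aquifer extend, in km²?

A ≈ 461 km²

Δh = 4.7 ft = 1.433 m
ΔV = 1.65 × 10^5 ML = 1.65 × 10^8 m³
A = ΔV / (Sy × Δh) = 1.65 × 10^8 / (0.25 × 1.433) = 4.607 × 10^8 m²
A = 4.607 × 10^8 m² = 460.7 km²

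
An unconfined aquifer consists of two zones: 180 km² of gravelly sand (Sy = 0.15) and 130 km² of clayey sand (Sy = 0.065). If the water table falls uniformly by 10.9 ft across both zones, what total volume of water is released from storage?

A₁ = 180 km² = 1.8 × 10^8 m²; A₂ = 130 km² = 1.3 × 10^8 m²
Δh = 10.9 ft = 3.322 m
ΔV₁ = 0.15 × 1.8 × 10^8 × 3.322 = 8.97 × 10^7 m³
ΔV₂ = 0.065 × 1.3 × 10^8 × 3.322 = 2.807 × 10^7 m³
ΔV = ΔV₁ + ΔV₂ = 1.178 × 10^8 m³

ΔV ≈ 1.18 × 10^8 m³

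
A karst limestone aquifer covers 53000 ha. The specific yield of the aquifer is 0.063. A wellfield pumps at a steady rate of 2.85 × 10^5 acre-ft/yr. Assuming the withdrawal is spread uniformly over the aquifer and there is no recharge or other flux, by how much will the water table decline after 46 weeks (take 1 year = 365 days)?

Δh ≈ 9.29 m

A = 53000 ha = 5.3 × 10^8 m²
Q = 2.85 × 10^5 acre-ft/yr = 9.631 × 10^5 m³/d
t = 46 weeks = 322 d
ΔV = Q × t = 9.631 × 10^5 m³/d × 322 d = 3.101 × 10^8 m³
Δh = ΔV / (Sy × A) = 3.101 × 10^8 / (0.063 × 5.3 × 10^8) = 9.288 m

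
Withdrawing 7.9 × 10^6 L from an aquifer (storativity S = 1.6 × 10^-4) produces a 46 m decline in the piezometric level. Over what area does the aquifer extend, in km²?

ΔV = 7.9 × 10^6 L = 7900 m³
A = ΔV / (S × Δh) = 7900 / (1.6 × 10^-4 × 46) = 1.073 × 10^6 m²
A = 1.073 × 10^6 m² = 1.073 km²

A ≈ 1.07 km²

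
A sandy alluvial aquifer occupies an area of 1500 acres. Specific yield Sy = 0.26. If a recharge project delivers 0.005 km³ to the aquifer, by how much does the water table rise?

Δh ≈ 3.17 m

A = 1500 acres = 6.07 × 10^6 m²
ΔV = 0.005 km³ = 5 × 10^6 m³
Δh = ΔV / (Sy × A) = 5 × 10^6 m³ / (0.26 × 6.07 × 10^6 m²) = 3.168 m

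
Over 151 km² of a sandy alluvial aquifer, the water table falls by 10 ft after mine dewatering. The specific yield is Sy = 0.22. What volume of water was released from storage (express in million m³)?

A = 151 km² = 1.51 × 10^8 m²
Δh = 10 ft = 3.048 m
ΔV = Sy × A × Δh = 0.22 × 1.51 × 10^8 m² × 3.048 m = 1.013 × 10^8 m³
ΔV = 1.013 × 10^8 m³ = 101.3 million m³

ΔV ≈ 101 million m³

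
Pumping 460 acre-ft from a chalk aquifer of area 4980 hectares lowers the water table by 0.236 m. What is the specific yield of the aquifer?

Sy ≈ 0.048

A = 4980 hectares = 4.98 × 10^7 m²
ΔV = 460 acre-ft = 5.674 × 10^5 m³
Sy = ΔV / (A × Δh) = 5.674 × 10^5 m³ / (4.98 × 10^7 m² × 0.236 m) = 0.04828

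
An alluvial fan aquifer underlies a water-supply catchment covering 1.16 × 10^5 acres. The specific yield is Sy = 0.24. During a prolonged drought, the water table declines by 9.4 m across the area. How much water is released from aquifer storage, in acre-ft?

A = 1.16 × 10^5 acres = 4.694 × 10^8 m²
ΔV = Sy × A × Δh = 0.24 × 4.694 × 10^8 m² × 9.4 m = 1.059 × 10^9 m³
ΔV = 1.059 × 10^9 m³ = 8.586 × 10^5 acre-ft

ΔV ≈ 8.59 × 10^5 acre-ft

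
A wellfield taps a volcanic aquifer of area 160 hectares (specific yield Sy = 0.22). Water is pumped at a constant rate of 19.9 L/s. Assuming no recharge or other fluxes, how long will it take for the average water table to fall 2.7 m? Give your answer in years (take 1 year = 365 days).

t ≈ 1.51 years

A = 160 hectares = 1.6 × 10^6 m²
ΔV = Sy × A × Δh = 0.22 × 1.6 × 10^6 × 2.7 = 9.504 × 10^5 m³
Q = 19.9 L/s = 1719 m³/d
t = ΔV / Q = 9.504 × 10^5 m³ / 1719 m³/d = 552.8 d
t = 552.8 d ≈ 1.514 years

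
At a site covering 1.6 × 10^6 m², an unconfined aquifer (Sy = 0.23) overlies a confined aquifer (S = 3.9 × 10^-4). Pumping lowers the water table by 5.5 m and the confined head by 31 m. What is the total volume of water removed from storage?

ΔV ≈ 2.04 × 10^6 m³

Unconfined: ΔV_u = Sy × A × Δh_u = 0.23 × 1.6 × 10^6 × 5.5 = 2.024 × 10^6 m³
Confined: ΔV_c = S × A × Δh_c = 3.9 × 10^-4 × 1.6 × 10^6 × 31 = 19340 m³
Total ΔV = 2.024 × 10^6 + 19340 = 2.043 × 10^6 m³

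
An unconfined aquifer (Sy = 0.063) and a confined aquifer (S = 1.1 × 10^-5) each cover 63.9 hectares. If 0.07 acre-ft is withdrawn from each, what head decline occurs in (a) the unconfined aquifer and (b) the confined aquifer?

A = 63.9 hectares = 6.39 × 10^5 m²
ΔV = 0.07 acre-ft = 86.34 m³
Unconfined: Δh_u = ΔV/(Sy·A) = 86.34/(0.063 × 6.39 × 10^5) = 0.002145 m
Confined: Δh_c = ΔV/(S·A) = 86.34/(1.1 × 10^-5 × 6.39 × 10^5) = 12.28 m

Δh_u ≈ 0.00214 m; Δh_c ≈ 12.3 m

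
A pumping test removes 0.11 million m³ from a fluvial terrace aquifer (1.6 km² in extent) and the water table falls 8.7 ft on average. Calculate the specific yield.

A = 1.6 km² = 1.6 × 10^6 m²
Δh = 8.7 ft = 2.652 m
ΔV = 0.11 million m³ = 1.1 × 10^5 m³
Sy = ΔV / (A × Δh) = 1.1 × 10^5 m³ / (1.6 × 10^6 m² × 2.652 m) = 0.02593

Sy ≈ 0.026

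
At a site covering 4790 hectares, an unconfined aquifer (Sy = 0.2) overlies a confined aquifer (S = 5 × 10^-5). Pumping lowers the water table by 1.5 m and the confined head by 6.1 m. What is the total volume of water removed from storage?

A = 4790 hectares = 4.79 × 10^7 m²
Unconfined: ΔV_u = Sy × A × Δh_u = 0.2 × 4.79 × 10^7 × 1.5 = 1.437 × 10^7 m³
Confined: ΔV_c = S × A × Δh_c = 5 × 10^-5 × 4.79 × 10^7 × 6.1 = 14610 m³
Total ΔV = 1.437 × 10^7 + 14610 = 1.438 × 10^7 m³

ΔV ≈ 1.44 × 10^7 m³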